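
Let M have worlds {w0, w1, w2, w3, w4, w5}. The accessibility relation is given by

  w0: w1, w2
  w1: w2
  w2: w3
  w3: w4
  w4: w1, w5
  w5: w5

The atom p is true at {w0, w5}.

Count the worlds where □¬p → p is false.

w0: □¬p is T, p is T. ✓
w1: □¬p is T, p is F. ✗
w2: □¬p is T, p is F. ✗
w3: □¬p is T, p is F. ✗
w4: □¬p is F, p is F. ✓
w5: □¬p is F, p is T. ✓
Satisfying worlds: {w0, w4, w5}.
So □¬p → p fails at the other 3 worlds.

3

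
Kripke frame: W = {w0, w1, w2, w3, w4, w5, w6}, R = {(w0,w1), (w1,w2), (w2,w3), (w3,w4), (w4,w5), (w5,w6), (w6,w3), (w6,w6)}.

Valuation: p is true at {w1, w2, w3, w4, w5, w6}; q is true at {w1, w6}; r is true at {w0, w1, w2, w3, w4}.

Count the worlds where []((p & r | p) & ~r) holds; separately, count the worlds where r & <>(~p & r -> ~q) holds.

For []((p & r | p) & ~r):
w0: successors {w1}; (p & r | p) & ~r there: w1:F. ✗
w1: successors {w2}; (p & r | p) & ~r there: w2:F. ✗
w2: successors {w3}; (p & r | p) & ~r there: w3:F. ✗
w3: successors {w4}; (p & r | p) & ~r there: w4:F. ✗
w4: successors {w5}; (p & r | p) & ~r there: w5:T. ✓
w5: successors {w6}; (p & r | p) & ~r there: w6:T. ✓
w6: successors {w3, w6}; (p & r | p) & ~r there: w3:F, w6:T. ✗
— 2 worlds.
For r & <>(~p & r -> ~q):
w0: r is T, <>(~p & r -> ~q) is T. ✓
w1: r is T, <>(~p & r -> ~q) is T. ✓
w2: r is T, <>(~p & r -> ~q) is T. ✓
w3: r is T, <>(~p & r -> ~q) is T. ✓
w4: r is T, <>(~p & r -> ~q) is T. ✓
w5: r is F, <>(~p & r -> ~q) is T. ✗
w6: r is F, <>(~p & r -> ~q) is T. ✗
— 5 worlds.

2 and 5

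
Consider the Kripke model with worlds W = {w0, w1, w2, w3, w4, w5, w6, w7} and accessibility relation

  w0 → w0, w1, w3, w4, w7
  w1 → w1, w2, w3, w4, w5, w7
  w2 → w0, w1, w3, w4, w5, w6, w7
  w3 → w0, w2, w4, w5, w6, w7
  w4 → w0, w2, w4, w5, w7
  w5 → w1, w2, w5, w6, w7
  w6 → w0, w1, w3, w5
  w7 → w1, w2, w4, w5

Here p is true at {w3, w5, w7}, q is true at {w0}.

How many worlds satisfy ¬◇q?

w0: ◇q is T. ✗
w1: ◇q is F. ✓
w2: ◇q is T. ✗
w3: ◇q is T. ✗
w4: ◇q is T. ✗
w5: ◇q is F. ✓
w6: ◇q is T. ✗
w7: ◇q is F. ✓
Satisfying worlds: {w1, w5, w7}.

3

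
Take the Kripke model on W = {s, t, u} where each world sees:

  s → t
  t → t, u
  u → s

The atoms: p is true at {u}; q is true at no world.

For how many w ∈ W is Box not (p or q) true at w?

2

s: successors {t}; not (p or q) there: t:T. ✓
t: successors {t, u}; not (p or q) there: t:T, u:F. ✗
u: successors {s}; not (p or q) there: s:T. ✓
Satisfying worlds: {s, u}.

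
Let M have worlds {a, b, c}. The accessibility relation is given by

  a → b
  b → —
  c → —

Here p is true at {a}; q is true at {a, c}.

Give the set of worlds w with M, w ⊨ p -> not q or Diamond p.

a: p is T, not q or Diamond p is F. ✗
b: p is F, not q or Diamond p is T. ✓
c: p is F, not q or Diamond p is F. ✓

{b, c}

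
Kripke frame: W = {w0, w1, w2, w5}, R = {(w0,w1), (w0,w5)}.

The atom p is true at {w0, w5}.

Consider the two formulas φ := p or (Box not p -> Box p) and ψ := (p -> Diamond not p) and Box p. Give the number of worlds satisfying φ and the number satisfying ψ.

4 and 2

For p or (Box not p -> Box p):
w0: p is T, Box not p -> Box p is T. ✓
w1: p is F, Box not p -> Box p is T. ✓
w2: p is F, Box not p -> Box p is T. ✓
w5: p is T, Box not p -> Box p is T. ✓
— 4 worlds.
For (p -> Diamond not p) and Box p:
w0: p -> Diamond not p is T, Box p is F. ✗
w1: p -> Diamond not p is T, Box p is T. ✓
w2: p -> Diamond not p is T, Box p is T. ✓
w5: p -> Diamond not p is F, Box p is T. ✗
— 2 worlds.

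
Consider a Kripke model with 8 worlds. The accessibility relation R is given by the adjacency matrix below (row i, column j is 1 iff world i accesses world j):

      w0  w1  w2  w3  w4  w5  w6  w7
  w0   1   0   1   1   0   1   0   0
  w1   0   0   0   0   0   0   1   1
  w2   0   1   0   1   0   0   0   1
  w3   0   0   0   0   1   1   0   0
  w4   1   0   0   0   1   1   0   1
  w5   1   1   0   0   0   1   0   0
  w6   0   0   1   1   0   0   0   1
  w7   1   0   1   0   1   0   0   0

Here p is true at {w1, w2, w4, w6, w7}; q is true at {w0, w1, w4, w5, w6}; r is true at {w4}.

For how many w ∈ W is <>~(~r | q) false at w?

w0: successors {w0, w2, w3, w5}; ~(~r | q) there: w0:F, w2:F, w3:F, w5:F. ✗
w1: successors {w6, w7}; ~(~r | q) there: w6:F, w7:F. ✗
w2: successors {w1, w3, w7}; ~(~r | q) there: w1:F, w3:F, w7:F. ✗
w3: successors {w4, w5}; ~(~r | q) there: w4:F, w5:F. ✗
w4: successors {w0, w4, w5, w7}; ~(~r | q) there: w0:F, w4:F, w5:F, w7:F. ✗
w5: successors {w0, w1, w5}; ~(~r | q) there: w0:F, w1:F, w5:F. ✗
w6: successors {w2, w3, w7}; ~(~r | q) there: w2:F, w3:F, w7:F. ✗
w7: successors {w0, w2, w4}; ~(~r | q) there: w0:F, w2:F, w4:F. ✗
Satisfying worlds: ∅.
So <>~(~r | q) fails at the other 8 worlds.

8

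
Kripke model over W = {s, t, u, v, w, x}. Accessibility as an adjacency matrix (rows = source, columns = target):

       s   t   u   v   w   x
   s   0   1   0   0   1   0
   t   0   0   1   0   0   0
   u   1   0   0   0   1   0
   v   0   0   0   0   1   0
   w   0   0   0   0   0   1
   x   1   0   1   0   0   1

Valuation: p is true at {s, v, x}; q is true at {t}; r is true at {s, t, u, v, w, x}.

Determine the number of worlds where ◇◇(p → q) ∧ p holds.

s: ◇◇(p → q) is T, p is T. ✓
t: ◇◇(p → q) is T, p is F. ✗
u: ◇◇(p → q) is T, p is F. ✗
v: ◇◇(p → q) is F, p is T. ✗
w: ◇◇(p → q) is T, p is F. ✗
x: ◇◇(p → q) is T, p is T. ✓
Satisfying worlds: {s, x}.

2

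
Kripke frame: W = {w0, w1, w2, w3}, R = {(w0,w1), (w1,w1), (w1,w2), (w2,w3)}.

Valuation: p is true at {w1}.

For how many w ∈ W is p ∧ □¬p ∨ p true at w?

1

w0: p ∧ □¬p is F, p is F. ✗
w1: p ∧ □¬p is F, p is T. ✓
w2: p ∧ □¬p is F, p is F. ✗
w3: p ∧ □¬p is F, p is F. ✗
Satisfying worlds: {w1}.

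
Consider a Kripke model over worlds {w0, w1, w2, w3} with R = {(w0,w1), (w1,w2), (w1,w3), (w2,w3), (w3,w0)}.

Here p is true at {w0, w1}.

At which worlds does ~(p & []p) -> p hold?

w0: ~(p & []p) is F, p is T. ✓
w1: ~(p & []p) is T, p is T. ✓
w2: ~(p & []p) is T, p is F. ✗
w3: ~(p & []p) is T, p is F. ✗

{w0, w1}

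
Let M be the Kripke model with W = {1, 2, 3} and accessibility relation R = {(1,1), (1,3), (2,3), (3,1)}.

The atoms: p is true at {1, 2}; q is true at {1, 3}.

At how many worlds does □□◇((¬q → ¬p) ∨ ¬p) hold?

1: successors {1, 3}; □◇((¬q → ¬p) ∨ ¬p) there: 1:T, 3:T. ✓
2: successors {3}; □◇((¬q → ¬p) ∨ ¬p) there: 3:T. ✓
3: successors {1}; □◇((¬q → ¬p) ∨ ¬p) there: 1:T. ✓
Satisfying worlds: {1, 2, 3}.

3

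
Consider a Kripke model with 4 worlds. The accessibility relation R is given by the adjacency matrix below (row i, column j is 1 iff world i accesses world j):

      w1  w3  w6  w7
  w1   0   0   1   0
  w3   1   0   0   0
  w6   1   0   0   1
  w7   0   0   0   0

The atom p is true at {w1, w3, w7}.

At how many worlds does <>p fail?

2

w1: successors {w6}; p there: w6:F. ✗
w3: successors {w1}; p there: w1:T. ✓
w6: successors {w1, w7}; p there: w1:T, w7:T. ✓
w7: no successors, so <>p fails. ✗
Satisfying worlds: {w3, w6}.
So <>p fails at the other 2 worlds.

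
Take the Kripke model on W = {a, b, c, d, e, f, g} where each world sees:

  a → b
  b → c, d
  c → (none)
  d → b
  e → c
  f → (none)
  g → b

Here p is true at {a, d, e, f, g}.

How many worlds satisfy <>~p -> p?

6

a: <>~p is T, p is T. ✓
b: <>~p is T, p is F. ✗
c: <>~p is F, p is F. ✓
d: <>~p is T, p is T. ✓
e: <>~p is T, p is T. ✓
f: <>~p is F, p is T. ✓
g: <>~p is T, p is T. ✓
Satisfying worlds: {a, c, d, e, f, g}.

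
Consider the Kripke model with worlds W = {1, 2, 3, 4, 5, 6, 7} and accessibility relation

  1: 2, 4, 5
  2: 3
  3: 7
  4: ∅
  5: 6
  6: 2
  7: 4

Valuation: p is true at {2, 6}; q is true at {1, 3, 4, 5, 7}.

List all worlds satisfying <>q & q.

{1, 3, 7}

1: <>q is T, q is T. ✓
2: <>q is T, q is F. ✗
3: <>q is T, q is T. ✓
4: <>q is F, q is T. ✗
5: <>q is F, q is T. ✗
6: <>q is F, q is F. ✗
7: <>q is T, q is T. ✓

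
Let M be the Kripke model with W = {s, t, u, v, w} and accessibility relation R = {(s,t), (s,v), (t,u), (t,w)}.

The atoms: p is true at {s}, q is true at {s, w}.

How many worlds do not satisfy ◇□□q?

s: successors {t, v}; □□q there: t:T, v:T. ✓
t: successors {u, w}; □□q there: u:T, w:T. ✓
u: no successors, so ◇□□q fails. ✗
v: no successors, so ◇□□q fails. ✗
w: no successors, so ◇□□q fails. ✗
Satisfying worlds: {s, t}.
So ◇□□q fails at the other 3 worlds.

3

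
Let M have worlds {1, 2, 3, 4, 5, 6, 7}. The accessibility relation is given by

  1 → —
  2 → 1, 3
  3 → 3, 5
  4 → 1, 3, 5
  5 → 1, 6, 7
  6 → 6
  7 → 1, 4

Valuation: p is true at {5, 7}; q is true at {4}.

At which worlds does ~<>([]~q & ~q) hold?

{1}

1: <>([]~q & ~q) is F. ✓
2: <>([]~q & ~q) is T. ✗
3: <>([]~q & ~q) is T. ✗
4: <>([]~q & ~q) is T. ✗
5: <>([]~q & ~q) is T. ✗
6: <>([]~q & ~q) is T. ✗
7: <>([]~q & ~q) is T. ✗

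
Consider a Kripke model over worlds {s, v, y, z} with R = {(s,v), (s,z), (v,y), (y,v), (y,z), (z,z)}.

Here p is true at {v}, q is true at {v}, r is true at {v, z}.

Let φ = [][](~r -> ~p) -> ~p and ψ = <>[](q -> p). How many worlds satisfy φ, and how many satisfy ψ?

For [][](~r -> ~p) -> ~p:
s: [][](~r -> ~p) is T, ~p is T. ✓
v: [][](~r -> ~p) is T, ~p is F. ✗
y: [][](~r -> ~p) is T, ~p is T. ✓
z: [][](~r -> ~p) is T, ~p is T. ✓
— 3 worlds.
For <>[](q -> p):
s: successors {v, z}; [](q -> p) there: v:T, z:T. ✓
v: successors {y}; [](q -> p) there: y:T. ✓
y: successors {v, z}; [](q -> p) there: v:T, z:T. ✓
z: successors {z}; [](q -> p) there: z:T. ✓
— 4 worlds.

3 and 4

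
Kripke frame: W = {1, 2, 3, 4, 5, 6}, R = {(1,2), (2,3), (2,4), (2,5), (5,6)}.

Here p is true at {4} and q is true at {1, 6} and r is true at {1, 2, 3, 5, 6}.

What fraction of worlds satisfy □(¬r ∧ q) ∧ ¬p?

1/3

1: □(¬r ∧ q) is F, ¬p is T. ✗
2: □(¬r ∧ q) is F, ¬p is T. ✗
3: □(¬r ∧ q) is T, ¬p is T. ✓
4: □(¬r ∧ q) is T, ¬p is F. ✗
5: □(¬r ∧ q) is F, ¬p is T. ✗
6: □(¬r ∧ q) is T, ¬p is T. ✓
That's 2 of 6 worlds, so 2/6 = 1/3.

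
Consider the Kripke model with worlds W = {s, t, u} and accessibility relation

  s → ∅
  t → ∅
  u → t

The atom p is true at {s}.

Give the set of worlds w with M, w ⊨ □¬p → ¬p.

{t, u}

s: □¬p is T, ¬p is F. ✗
t: □¬p is T, ¬p is T. ✓
u: □¬p is T, ¬p is T. ✓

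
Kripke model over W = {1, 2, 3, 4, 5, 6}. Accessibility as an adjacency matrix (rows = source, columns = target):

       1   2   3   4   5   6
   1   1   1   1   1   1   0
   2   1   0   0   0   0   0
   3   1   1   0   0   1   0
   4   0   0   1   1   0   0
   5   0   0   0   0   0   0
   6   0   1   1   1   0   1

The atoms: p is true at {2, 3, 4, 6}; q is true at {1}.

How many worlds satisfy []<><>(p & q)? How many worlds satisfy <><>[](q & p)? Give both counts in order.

1 and 5

For []<><>(p & q):
1: successors {1, 2, 3, 4, 5}; <><>(p & q) there: 1:F, 2:F, 3:F, 4:F, 5:F. ✗
2: successors {1}; <><>(p & q) there: 1:F. ✗
3: successors {1, 2, 5}; <><>(p & q) there: 1:F, 2:F, 5:F. ✗
4: successors {3, 4}; <><>(p & q) there: 3:F, 4:F. ✗
5: no successors, so []<><>(p & q) holds vacuously. ✓
6: successors {2, 3, 4, 6}; <><>(p & q) there: 2:F, 3:F, 4:F, 6:F. ✗
— 1 world.
For <><>[](q & p):
1: successors {1, 2, 3, 4, 5}; <>[](q & p) there: 1:T, 2:F, 3:T, 4:F, 5:F. ✓
2: successors {1}; <>[](q & p) there: 1:T. ✓
3: successors {1, 2, 5}; <>[](q & p) there: 1:T, 2:F, 5:F. ✓
4: successors {3, 4}; <>[](q & p) there: 3:T, 4:F. ✓
5: no successors, so <><>[](q & p) fails. ✗
6: successors {2, 3, 4, 6}; <>[](q & p) there: 2:F, 3:T, 4:F, 6:F. ✓
— 5 worlds.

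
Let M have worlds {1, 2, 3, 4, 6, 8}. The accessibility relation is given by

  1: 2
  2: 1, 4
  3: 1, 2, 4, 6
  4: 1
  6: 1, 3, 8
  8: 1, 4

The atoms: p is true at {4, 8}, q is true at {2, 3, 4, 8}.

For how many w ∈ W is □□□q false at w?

1: successors {2}; □□q there: 2:F. ✗
2: successors {1, 4}; □□q there: 1:F, 4:T. ✗
3: successors {1, 2, 4, 6}; □□q there: 1:F, 2:F, 4:T, 6:F. ✗
4: successors {1}; □□q there: 1:F. ✗
6: successors {1, 3, 8}; □□q there: 1:F, 3:F, 8:F. ✗
8: successors {1, 4}; □□q there: 1:F, 4:T. ✗
Satisfying worlds: ∅.
So □□□q fails at the other 6 worlds.

6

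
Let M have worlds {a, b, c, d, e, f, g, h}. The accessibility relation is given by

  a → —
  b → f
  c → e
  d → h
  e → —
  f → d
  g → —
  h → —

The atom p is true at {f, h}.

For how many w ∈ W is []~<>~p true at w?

7

a: no successors, so []~<>~p holds vacuously. ✓
b: successors {f}; ~<>~p there: f:F. ✗
c: successors {e}; ~<>~p there: e:T. ✓
d: successors {h}; ~<>~p there: h:T. ✓
e: no successors, so []~<>~p holds vacuously. ✓
f: successors {d}; ~<>~p there: d:T. ✓
g: no successors, so []~<>~p holds vacuously. ✓
h: no successors, so []~<>~p holds vacuously. ✓
Satisfying worlds: {a, c, d, e, f, g, h}.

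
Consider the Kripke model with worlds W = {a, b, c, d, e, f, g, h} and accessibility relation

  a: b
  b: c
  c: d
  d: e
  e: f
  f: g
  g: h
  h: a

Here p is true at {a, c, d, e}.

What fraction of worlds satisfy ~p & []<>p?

1/4

a: ~p is F, []<>p is T. ✗
b: ~p is T, []<>p is T. ✓
c: ~p is F, []<>p is T. ✗
d: ~p is F, []<>p is F. ✗
e: ~p is F, []<>p is F. ✗
f: ~p is T, []<>p is F. ✗
g: ~p is T, []<>p is T. ✓
h: ~p is T, []<>p is F. ✗
That's 2 of 8 worlds, so 2/8 = 1/4.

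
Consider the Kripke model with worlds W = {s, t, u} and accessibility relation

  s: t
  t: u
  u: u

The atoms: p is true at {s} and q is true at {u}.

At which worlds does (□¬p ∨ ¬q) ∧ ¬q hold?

s: □¬p ∨ ¬q is T, ¬q is T. ✓
t: □¬p ∨ ¬q is T, ¬q is T. ✓
u: □¬p ∨ ¬q is T, ¬q is F. ✗

{s, t}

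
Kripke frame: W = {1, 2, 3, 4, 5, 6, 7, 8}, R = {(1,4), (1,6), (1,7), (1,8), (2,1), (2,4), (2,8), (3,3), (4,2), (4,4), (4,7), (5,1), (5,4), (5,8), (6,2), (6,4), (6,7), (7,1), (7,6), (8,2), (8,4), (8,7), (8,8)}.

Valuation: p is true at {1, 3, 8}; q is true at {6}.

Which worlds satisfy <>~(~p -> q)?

1: successors {4, 6, 7, 8}; ~(~p -> q) there: 4:T, 6:F, 7:T, 8:F. ✓
2: successors {1, 4, 8}; ~(~p -> q) there: 1:F, 4:T, 8:F. ✓
3: successors {3}; ~(~p -> q) there: 3:F. ✗
4: successors {2, 4, 7}; ~(~p -> q) there: 2:T, 4:T, 7:T. ✓
5: successors {1, 4, 8}; ~(~p -> q) there: 1:F, 4:T, 8:F. ✓
6: successors {2, 4, 7}; ~(~p -> q) there: 2:T, 4:T, 7:T. ✓
7: successors {1, 6}; ~(~p -> q) there: 1:F, 6:F. ✗
8: successors {2, 4, 7, 8}; ~(~p -> q) there: 2:T, 4:T, 7:T, 8:F. ✓

{1, 2, 4, 5, 6, 8}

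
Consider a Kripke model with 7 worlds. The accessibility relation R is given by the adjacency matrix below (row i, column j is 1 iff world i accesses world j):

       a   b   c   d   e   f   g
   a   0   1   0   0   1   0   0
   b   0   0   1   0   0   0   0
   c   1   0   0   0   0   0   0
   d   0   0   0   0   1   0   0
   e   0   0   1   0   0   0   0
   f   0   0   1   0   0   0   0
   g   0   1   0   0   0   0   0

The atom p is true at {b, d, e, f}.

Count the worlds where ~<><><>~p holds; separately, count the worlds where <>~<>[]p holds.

For ~<><><>~p:
a: <><><>~p is T. ✗
b: <><><>~p is F. ✓
c: <><><>~p is T. ✗
d: <><><>~p is T. ✗
e: <><><>~p is F. ✓
f: <><><>~p is F. ✓
g: <><><>~p is T. ✗
— 3 worlds.
For <>~<>[]p:
a: successors {b, e}; ~<>[]p there: b:T, e:T. ✓
b: successors {c}; ~<>[]p there: c:F. ✗
c: successors {a}; ~<>[]p there: a:T. ✓
d: successors {e}; ~<>[]p there: e:T. ✓
e: successors {c}; ~<>[]p there: c:F. ✗
f: successors {c}; ~<>[]p there: c:F. ✗
g: successors {b}; ~<>[]p there: b:T. ✓
— 4 worlds.

3 and 4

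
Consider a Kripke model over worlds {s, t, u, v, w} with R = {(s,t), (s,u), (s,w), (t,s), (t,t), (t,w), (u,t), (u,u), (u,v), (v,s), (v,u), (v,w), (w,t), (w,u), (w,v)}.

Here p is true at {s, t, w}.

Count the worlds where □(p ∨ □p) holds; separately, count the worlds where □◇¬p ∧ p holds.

For □(p ∨ □p):
s: successors {t, u, w}; p ∨ □p there: t:T, u:F, w:T. ✗
t: successors {s, t, w}; p ∨ □p there: s:T, t:T, w:T. ✓
u: successors {t, u, v}; p ∨ □p there: t:T, u:F, v:F. ✗
v: successors {s, u, w}; p ∨ □p there: s:T, u:F, w:T. ✗
w: successors {t, u, v}; p ∨ □p there: t:T, u:F, v:F. ✗
— 1 world.
For □◇¬p ∧ p:
s: □◇¬p is F, p is T. ✗
t: □◇¬p is F, p is T. ✗
u: □◇¬p is F, p is F. ✗
v: □◇¬p is T, p is F. ✗
w: □◇¬p is F, p is T. ✗
— 0 worlds.

1 and 0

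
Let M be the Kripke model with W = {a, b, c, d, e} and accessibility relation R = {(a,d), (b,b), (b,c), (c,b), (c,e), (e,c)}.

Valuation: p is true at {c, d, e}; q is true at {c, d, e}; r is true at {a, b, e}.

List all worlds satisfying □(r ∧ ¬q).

{d}

a: successors {d}; r ∧ ¬q there: d:F. ✗
b: successors {b, c}; r ∧ ¬q there: b:T, c:F. ✗
c: successors {b, e}; r ∧ ¬q there: b:T, e:F. ✗
d: no successors, so □(r ∧ ¬q) holds vacuously. ✓
e: successors {c}; r ∧ ¬q there: c:F. ✗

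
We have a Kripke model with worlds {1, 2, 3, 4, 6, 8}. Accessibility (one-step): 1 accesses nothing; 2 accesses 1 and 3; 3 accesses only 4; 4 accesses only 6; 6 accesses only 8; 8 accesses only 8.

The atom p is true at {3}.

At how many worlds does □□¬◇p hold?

6

1: no successors, so □□¬◇p holds vacuously. ✓
2: successors {1, 3}; □¬◇p there: 1:T, 3:T. ✓
3: successors {4}; □¬◇p there: 4:T. ✓
4: successors {6}; □¬◇p there: 6:T. ✓
6: successors {8}; □¬◇p there: 8:T. ✓
8: successors {8}; □¬◇p there: 8:T. ✓
Satisfying worlds: {1, 2, 3, 4, 6, 8}.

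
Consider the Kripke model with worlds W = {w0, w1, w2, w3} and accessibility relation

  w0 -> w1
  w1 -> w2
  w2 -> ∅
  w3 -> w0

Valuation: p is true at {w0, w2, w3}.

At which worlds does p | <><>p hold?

w0: p is T, <><>p is T. ✓
w1: p is F, <><>p is F. ✗
w2: p is T, <><>p is F. ✓
w3: p is T, <><>p is F. ✓

{w0, w2, w3}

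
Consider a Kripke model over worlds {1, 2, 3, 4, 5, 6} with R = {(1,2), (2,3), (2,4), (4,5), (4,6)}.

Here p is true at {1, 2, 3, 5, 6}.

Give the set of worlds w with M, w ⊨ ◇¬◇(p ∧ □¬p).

1: successors {2}; ¬◇(p ∧ □¬p) there: 2:F. ✗
2: successors {3, 4}; ¬◇(p ∧ □¬p) there: 3:T, 4:F. ✓
3: no successors, so ◇¬◇(p ∧ □¬p) fails. ✗
4: successors {5, 6}; ¬◇(p ∧ □¬p) there: 5:T, 6:T. ✓
5: no successors, so ◇¬◇(p ∧ □¬p) fails. ✗
6: no successors, so ◇¬◇(p ∧ □¬p) fails. ✗

{2, 4}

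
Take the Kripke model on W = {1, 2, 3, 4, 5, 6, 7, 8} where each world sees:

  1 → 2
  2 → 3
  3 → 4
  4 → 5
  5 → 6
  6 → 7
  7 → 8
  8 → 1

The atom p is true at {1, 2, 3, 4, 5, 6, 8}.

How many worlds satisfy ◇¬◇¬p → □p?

1: ◇¬◇¬p is T, □p is T. ✓
2: ◇¬◇¬p is T, □p is T. ✓
3: ◇¬◇¬p is T, □p is T. ✓
4: ◇¬◇¬p is T, □p is T. ✓
5: ◇¬◇¬p is F, □p is T. ✓
6: ◇¬◇¬p is T, □p is F. ✗
7: ◇¬◇¬p is T, □p is T. ✓
8: ◇¬◇¬p is T, □p is T. ✓
Satisfying worlds: {1, 2, 3, 4, 5, 7, 8}.

7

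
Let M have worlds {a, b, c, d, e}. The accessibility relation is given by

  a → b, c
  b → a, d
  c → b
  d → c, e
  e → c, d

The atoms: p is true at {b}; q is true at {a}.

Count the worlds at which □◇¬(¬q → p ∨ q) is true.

a: successors {b, c}; ◇¬(¬q → p ∨ q) there: b:T, c:F. ✗
b: successors {a, d}; ◇¬(¬q → p ∨ q) there: a:T, d:T. ✓
c: successors {b}; ◇¬(¬q → p ∨ q) there: b:T. ✓
d: successors {c, e}; ◇¬(¬q → p ∨ q) there: c:F, e:T. ✗
e: successors {c, d}; ◇¬(¬q → p ∨ q) there: c:F, d:T. ✗
Satisfying worlds: {b, c}.

2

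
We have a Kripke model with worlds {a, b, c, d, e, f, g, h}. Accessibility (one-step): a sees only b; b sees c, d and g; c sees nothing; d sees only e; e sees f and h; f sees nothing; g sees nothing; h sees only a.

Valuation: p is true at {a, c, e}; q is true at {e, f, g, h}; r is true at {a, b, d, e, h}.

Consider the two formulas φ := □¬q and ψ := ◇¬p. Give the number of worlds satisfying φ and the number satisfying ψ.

5 and 3

For □¬q:
a: successors {b}; ¬q there: b:T. ✓
b: successors {c, d, g}; ¬q there: c:T, d:T, g:F. ✗
c: no successors, so □¬q holds vacuously. ✓
d: successors {e}; ¬q there: e:F. ✗
e: successors {f, h}; ¬q there: f:F, h:F. ✗
f: no successors, so □¬q holds vacuously. ✓
g: no successors, so □¬q holds vacuously. ✓
h: successors {a}; ¬q there: a:T. ✓
— 5 worlds.
For ◇¬p:
a: successors {b}; ¬p there: b:T. ✓
b: successors {c, d, g}; ¬p there: c:F, d:T, g:T. ✓
c: no successors, so ◇¬p fails. ✗
d: successors {e}; ¬p there: e:F. ✗
e: successors {f, h}; ¬p there: f:T, h:T. ✓
f: no successors, so ◇¬p fails. ✗
g: no successors, so ◇¬p fails. ✗
h: successors {a}; ¬p there: a:F. ✗
— 3 worlds.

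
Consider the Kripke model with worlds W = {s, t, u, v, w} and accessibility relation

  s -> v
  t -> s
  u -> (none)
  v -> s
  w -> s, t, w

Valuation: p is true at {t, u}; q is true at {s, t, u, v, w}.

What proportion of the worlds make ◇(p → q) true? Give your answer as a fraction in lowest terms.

4/5

s: successors {v}; p → q there: v:T. ✓
t: successors {s}; p → q there: s:T. ✓
u: no successors, so ◇(p → q) fails. ✗
v: successors {s}; p → q there: s:T. ✓
w: successors {s, t, w}; p → q there: s:T, t:T, w:T. ✓
That's 4 of 5 worlds, so 4/5.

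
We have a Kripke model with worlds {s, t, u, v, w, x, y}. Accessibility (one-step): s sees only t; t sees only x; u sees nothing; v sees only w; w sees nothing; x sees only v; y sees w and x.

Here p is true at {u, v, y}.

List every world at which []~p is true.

{s, t, u, v, w, y}

s: successors {t}; ~p there: t:T. ✓
t: successors {x}; ~p there: x:T. ✓
u: no successors, so []~p holds vacuously. ✓
v: successors {w}; ~p there: w:T. ✓
w: no successors, so []~p holds vacuously. ✓
x: successors {v}; ~p there: v:F. ✗
y: successors {w, x}; ~p there: w:T, x:T. ✓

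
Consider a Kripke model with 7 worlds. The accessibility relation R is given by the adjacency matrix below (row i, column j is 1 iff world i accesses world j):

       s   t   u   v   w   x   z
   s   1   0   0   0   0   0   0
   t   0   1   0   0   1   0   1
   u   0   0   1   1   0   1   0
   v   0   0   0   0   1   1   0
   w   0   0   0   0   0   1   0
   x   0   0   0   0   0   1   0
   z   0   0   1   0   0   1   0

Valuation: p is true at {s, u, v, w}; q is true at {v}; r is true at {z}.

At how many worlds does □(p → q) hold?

2

s: successors {s}; p → q there: s:F. ✗
t: successors {t, w, z}; p → q there: t:T, w:F, z:T. ✗
u: successors {u, v, x}; p → q there: u:F, v:T, x:T. ✗
v: successors {w, x}; p → q there: w:F, x:T. ✗
w: successors {x}; p → q there: x:T. ✓
x: successors {x}; p → q there: x:T. ✓
z: successors {u, x}; p → q there: u:F, x:T. ✗
Satisfying worlds: {w, x}.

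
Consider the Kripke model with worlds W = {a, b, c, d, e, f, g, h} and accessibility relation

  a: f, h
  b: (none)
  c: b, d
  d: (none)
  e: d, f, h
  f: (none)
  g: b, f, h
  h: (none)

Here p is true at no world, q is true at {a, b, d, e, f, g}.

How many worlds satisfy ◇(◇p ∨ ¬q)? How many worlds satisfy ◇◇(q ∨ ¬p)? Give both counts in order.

For ◇(◇p ∨ ¬q):
a: successors {f, h}; ◇p ∨ ¬q there: f:F, h:T. ✓
b: no successors, so ◇(◇p ∨ ¬q) fails. ✗
c: successors {b, d}; ◇p ∨ ¬q there: b:F, d:F. ✗
d: no successors, so ◇(◇p ∨ ¬q) fails. ✗
e: successors {d, f, h}; ◇p ∨ ¬q there: d:F, f:F, h:T. ✓
f: no successors, so ◇(◇p ∨ ¬q) fails. ✗
g: successors {b, f, h}; ◇p ∨ ¬q there: b:F, f:F, h:T. ✓
h: no successors, so ◇(◇p ∨ ¬q) fails. ✗
— 3 worlds.
For ◇◇(q ∨ ¬p):
a: successors {f, h}; ◇(q ∨ ¬p) there: f:F, h:F. ✗
b: no successors, so ◇◇(q ∨ ¬p) fails. ✗
c: successors {b, d}; ◇(q ∨ ¬p) there: b:F, d:F. ✗
d: no successors, so ◇◇(q ∨ ¬p) fails. ✗
e: successors {d, f, h}; ◇(q ∨ ¬p) there: d:F, f:F, h:F. ✗
f: no successors, so ◇◇(q ∨ ¬p) fails. ✗
g: successors {b, f, h}; ◇(q ∨ ¬p) there: b:F, f:F, h:F. ✗
h: no successors, so ◇◇(q ∨ ¬p) fails. ✗
— 0 worlds.

3 and 0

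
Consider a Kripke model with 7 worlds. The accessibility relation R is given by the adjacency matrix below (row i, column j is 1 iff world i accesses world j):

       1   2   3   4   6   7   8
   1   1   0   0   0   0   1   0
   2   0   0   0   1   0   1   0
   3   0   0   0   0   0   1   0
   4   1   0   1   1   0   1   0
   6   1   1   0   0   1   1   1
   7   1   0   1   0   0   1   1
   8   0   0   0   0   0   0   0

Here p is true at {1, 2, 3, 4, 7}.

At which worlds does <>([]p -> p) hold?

1: successors {1, 7}; []p -> p there: 1:T, 7:T. ✓
2: successors {4, 7}; []p -> p there: 4:T, 7:T. ✓
3: successors {7}; []p -> p there: 7:T. ✓
4: successors {1, 3, 4, 7}; []p -> p there: 1:T, 3:T, 4:T, 7:T. ✓
6: successors {1, 2, 6, 7, 8}; []p -> p there: 1:T, 2:T, 6:T, 7:T, 8:F. ✓
7: successors {1, 3, 7, 8}; []p -> p there: 1:T, 3:T, 7:T, 8:F. ✓
8: no successors, so <>([]p -> p) fails. ✗

{1, 2, 3, 4, 6, 7}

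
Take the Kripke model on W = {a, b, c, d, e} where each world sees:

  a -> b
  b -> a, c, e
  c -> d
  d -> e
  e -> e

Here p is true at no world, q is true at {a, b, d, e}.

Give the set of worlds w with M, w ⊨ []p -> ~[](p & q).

{a, b, c, d, e}

a: []p is F, ~[](p & q) is T. ✓
b: []p is F, ~[](p & q) is T. ✓
c: []p is F, ~[](p & q) is T. ✓
d: []p is F, ~[](p & q) is T. ✓
e: []p is F, ~[](p & q) is T. ✓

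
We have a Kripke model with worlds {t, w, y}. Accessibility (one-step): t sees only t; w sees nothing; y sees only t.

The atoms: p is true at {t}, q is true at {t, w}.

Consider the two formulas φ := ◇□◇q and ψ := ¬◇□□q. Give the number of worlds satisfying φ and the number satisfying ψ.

2 and 1

For ◇□◇q:
t: successors {t}; □◇q there: t:T. ✓
w: no successors, so ◇□◇q fails. ✗
y: successors {t}; □◇q there: t:T. ✓
— 2 worlds.
For ¬◇□□q:
t: ◇□□q is T. ✗
w: ◇□□q is F. ✓
y: ◇□□q is T. ✗
— 1 world.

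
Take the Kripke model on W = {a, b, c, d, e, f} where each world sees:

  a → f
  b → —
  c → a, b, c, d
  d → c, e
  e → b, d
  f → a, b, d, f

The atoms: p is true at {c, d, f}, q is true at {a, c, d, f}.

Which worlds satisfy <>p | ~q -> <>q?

a: <>p | ~q is T, <>q is T. ✓
b: <>p | ~q is T, <>q is F. ✗
c: <>p | ~q is T, <>q is T. ✓
d: <>p | ~q is T, <>q is T. ✓
e: <>p | ~q is T, <>q is T. ✓
f: <>p | ~q is T, <>q is T. ✓

{a, c, d, e, f}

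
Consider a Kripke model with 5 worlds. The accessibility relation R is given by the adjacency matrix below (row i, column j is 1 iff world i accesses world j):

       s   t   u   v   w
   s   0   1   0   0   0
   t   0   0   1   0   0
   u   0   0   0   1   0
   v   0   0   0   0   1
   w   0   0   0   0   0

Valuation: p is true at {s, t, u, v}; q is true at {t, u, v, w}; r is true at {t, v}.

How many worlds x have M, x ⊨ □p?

s: successors {t}; p there: t:T. ✓
t: successors {u}; p there: u:T. ✓
u: successors {v}; p there: v:T. ✓
v: successors {w}; p there: w:F. ✗
w: no successors, so □p holds vacuously. ✓
Satisfying worlds: {s, t, u, w}.

4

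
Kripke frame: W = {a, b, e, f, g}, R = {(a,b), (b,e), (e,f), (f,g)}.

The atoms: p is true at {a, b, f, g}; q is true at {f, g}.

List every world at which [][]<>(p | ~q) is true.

a: successors {b}; []<>(p | ~q) there: b:T. ✓
b: successors {e}; []<>(p | ~q) there: e:T. ✓
e: successors {f}; []<>(p | ~q) there: f:F. ✗
f: successors {g}; []<>(p | ~q) there: g:T. ✓
g: no successors, so [][]<>(p | ~q) holds vacuously. ✓

{a, b, f, g}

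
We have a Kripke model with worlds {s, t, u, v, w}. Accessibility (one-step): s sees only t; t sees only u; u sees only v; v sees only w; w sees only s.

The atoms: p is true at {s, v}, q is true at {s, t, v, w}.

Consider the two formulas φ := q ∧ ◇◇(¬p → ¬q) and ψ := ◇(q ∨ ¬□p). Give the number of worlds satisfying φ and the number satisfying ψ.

For q ∧ ◇◇(¬p → ¬q):
s: q is T, ◇◇(¬p → ¬q) is T. ✓
t: q is T, ◇◇(¬p → ¬q) is T. ✓
u: q is F, ◇◇(¬p → ¬q) is F. ✗
v: q is T, ◇◇(¬p → ¬q) is T. ✓
w: q is T, ◇◇(¬p → ¬q) is F. ✗
— 3 worlds.
For ◇(q ∨ ¬□p):
s: successors {t}; q ∨ ¬□p there: t:T. ✓
t: successors {u}; q ∨ ¬□p there: u:F. ✗
u: successors {v}; q ∨ ¬□p there: v:T. ✓
v: successors {w}; q ∨ ¬□p there: w:T. ✓
w: successors {s}; q ∨ ¬□p there: s:T. ✓
— 4 worlds.

3 and 4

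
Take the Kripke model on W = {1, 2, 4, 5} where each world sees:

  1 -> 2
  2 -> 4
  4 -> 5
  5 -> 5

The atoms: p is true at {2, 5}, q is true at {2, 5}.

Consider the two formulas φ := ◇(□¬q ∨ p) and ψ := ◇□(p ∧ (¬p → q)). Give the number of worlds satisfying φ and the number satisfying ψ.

3 and 3

For ◇(□¬q ∨ p):
1: successors {2}; □¬q ∨ p there: 2:T. ✓
2: successors {4}; □¬q ∨ p there: 4:F. ✗
4: successors {5}; □¬q ∨ p there: 5:T. ✓
5: successors {5}; □¬q ∨ p there: 5:T. ✓
— 3 worlds.
For ◇□(p ∧ (¬p → q)):
1: successors {2}; □(p ∧ (¬p → q)) there: 2:F. ✗
2: successors {4}; □(p ∧ (¬p → q)) there: 4:T. ✓
4: successors {5}; □(p ∧ (¬p → q)) there: 5:T. ✓
5: successors {5}; □(p ∧ (¬p → q)) there: 5:T. ✓
— 3 worlds.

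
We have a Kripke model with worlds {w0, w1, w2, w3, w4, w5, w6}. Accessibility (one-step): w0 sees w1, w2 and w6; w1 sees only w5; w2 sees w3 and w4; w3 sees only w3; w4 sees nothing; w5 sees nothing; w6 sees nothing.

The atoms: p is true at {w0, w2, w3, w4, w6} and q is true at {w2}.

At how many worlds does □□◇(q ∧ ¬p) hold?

4

w0: successors {w1, w2, w6}; □◇(q ∧ ¬p) there: w1:F, w2:F, w6:T. ✗
w1: successors {w5}; □◇(q ∧ ¬p) there: w5:T. ✓
w2: successors {w3, w4}; □◇(q ∧ ¬p) there: w3:F, w4:T. ✗
w3: successors {w3}; □◇(q ∧ ¬p) there: w3:F. ✗
w4: no successors, so □□◇(q ∧ ¬p) holds vacuously. ✓
w5: no successors, so □□◇(q ∧ ¬p) holds vacuously. ✓
w6: no successors, so □□◇(q ∧ ¬p) holds vacuously. ✓
Satisfying worlds: {w1, w4, w5, w6}.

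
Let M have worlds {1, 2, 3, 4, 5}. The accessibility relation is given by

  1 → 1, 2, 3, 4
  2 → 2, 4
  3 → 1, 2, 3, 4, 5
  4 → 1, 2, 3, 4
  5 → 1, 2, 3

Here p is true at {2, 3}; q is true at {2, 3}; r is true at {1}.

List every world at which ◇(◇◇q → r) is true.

1: successors {1, 2, 3, 4}; ◇◇q → r there: 1:T, 2:F, 3:F, 4:F. ✓
2: successors {2, 4}; ◇◇q → r there: 2:F, 4:F. ✗
3: successors {1, 2, 3, 4, 5}; ◇◇q → r there: 1:T, 2:F, 3:F, 4:F, 5:F. ✓
4: successors {1, 2, 3, 4}; ◇◇q → r there: 1:T, 2:F, 3:F, 4:F. ✓
5: successors {1, 2, 3}; ◇◇q → r there: 1:T, 2:F, 3:F. ✓

{1, 3, 4, 5}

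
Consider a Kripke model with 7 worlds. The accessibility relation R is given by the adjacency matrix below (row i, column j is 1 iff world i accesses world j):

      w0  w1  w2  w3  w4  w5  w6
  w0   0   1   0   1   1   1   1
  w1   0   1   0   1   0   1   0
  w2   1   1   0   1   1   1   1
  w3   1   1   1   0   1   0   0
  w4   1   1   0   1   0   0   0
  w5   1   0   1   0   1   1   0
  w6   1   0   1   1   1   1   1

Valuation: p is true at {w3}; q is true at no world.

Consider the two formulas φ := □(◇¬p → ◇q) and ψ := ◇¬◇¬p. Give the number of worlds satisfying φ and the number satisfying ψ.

For □(◇¬p → ◇q):
w0: successors {w1, w3, w4, w5, w6}; ◇¬p → ◇q there: w1:F, w3:F, w4:F, w5:F, w6:F. ✗
w1: successors {w1, w3, w5}; ◇¬p → ◇q there: w1:F, w3:F, w5:F. ✗
w2: successors {w0, w1, w3, w4, w5, w6}; ◇¬p → ◇q there: w0:F, w1:F, w3:F, w4:F, w5:F, w6:F. ✗
w3: successors {w0, w1, w2, w4}; ◇¬p → ◇q there: w0:F, w1:F, w2:F, w4:F. ✗
w4: successors {w0, w1, w3}; ◇¬p → ◇q there: w0:F, w1:F, w3:F. ✗
w5: successors {w0, w2, w4, w5}; ◇¬p → ◇q there: w0:F, w2:F, w4:F, w5:F. ✗
w6: successors {w0, w2, w3, w4, w5, w6}; ◇¬p → ◇q there: w0:F, w2:F, w3:F, w4:F, w5:F, w6:F. ✗
— 0 worlds.
For ◇¬◇¬p:
w0: successors {w1, w3, w4, w5, w6}; ¬◇¬p there: w1:F, w3:F, w4:F, w5:F, w6:F. ✗
w1: successors {w1, w3, w5}; ¬◇¬p there: w1:F, w3:F, w5:F. ✗
w2: successors {w0, w1, w3, w4, w5, w6}; ¬◇¬p there: w0:F, w1:F, w3:F, w4:F, w5:F, w6:F. ✗
w3: successors {w0, w1, w2, w4}; ¬◇¬p there: w0:F, w1:F, w2:F, w4:F. ✗
w4: successors {w0, w1, w3}; ¬◇¬p there: w0:F, w1:F, w3:F. ✗
w5: successors {w0, w2, w4, w5}; ¬◇¬p there: w0:F, w2:F, w4:F, w5:F. ✗
w6: successors {w0, w2, w3, w4, w5, w6}; ¬◇¬p there: w0:F, w2:F, w3:F, w4:F, w5:F, w6:F. ✗
— 0 worlds.

0 and 0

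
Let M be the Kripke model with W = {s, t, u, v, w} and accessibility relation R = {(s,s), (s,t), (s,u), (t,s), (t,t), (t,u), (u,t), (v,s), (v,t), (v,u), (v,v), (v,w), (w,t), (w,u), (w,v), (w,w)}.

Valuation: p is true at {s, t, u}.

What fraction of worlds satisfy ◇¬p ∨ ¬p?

s: ◇¬p is F, ¬p is F. ✗
t: ◇¬p is F, ¬p is F. ✗
u: ◇¬p is F, ¬p is F. ✗
v: ◇¬p is T, ¬p is T. ✓
w: ◇¬p is T, ¬p is T. ✓
That's 2 of 5 worlds, so 2/5.

2/5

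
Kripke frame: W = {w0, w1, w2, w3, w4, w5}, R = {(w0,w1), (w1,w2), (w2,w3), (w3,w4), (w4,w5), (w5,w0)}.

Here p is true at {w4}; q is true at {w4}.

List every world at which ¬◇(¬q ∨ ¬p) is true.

{w3}

w0: ◇(¬q ∨ ¬p) is T. ✗
w1: ◇(¬q ∨ ¬p) is T. ✗
w2: ◇(¬q ∨ ¬p) is T. ✗
w3: ◇(¬q ∨ ¬p) is F. ✓
w4: ◇(¬q ∨ ¬p) is T. ✗
w5: ◇(¬q ∨ ¬p) is T. ✗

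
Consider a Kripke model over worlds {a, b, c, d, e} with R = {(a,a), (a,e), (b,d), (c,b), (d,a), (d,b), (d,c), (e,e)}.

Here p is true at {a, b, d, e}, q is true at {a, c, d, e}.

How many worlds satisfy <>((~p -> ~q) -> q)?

4

a: successors {a, e}; (~p -> ~q) -> q there: a:T, e:T. ✓
b: successors {d}; (~p -> ~q) -> q there: d:T. ✓
c: successors {b}; (~p -> ~q) -> q there: b:F. ✗
d: successors {a, b, c}; (~p -> ~q) -> q there: a:T, b:F, c:T. ✓
e: successors {e}; (~p -> ~q) -> q there: e:T. ✓
Satisfying worlds: {a, b, d, e}.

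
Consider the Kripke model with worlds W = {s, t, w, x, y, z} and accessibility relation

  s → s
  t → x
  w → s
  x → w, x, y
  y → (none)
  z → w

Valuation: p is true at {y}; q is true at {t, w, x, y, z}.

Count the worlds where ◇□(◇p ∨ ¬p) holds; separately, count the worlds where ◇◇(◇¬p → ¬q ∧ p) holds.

For ◇□(◇p ∨ ¬p):
s: successors {s}; □(◇p ∨ ¬p) there: s:T. ✓
t: successors {x}; □(◇p ∨ ¬p) there: x:F. ✗
w: successors {s}; □(◇p ∨ ¬p) there: s:T. ✓
x: successors {w, x, y}; □(◇p ∨ ¬p) there: w:T, x:F, y:T. ✓
y: no successors, so ◇□(◇p ∨ ¬p) fails. ✗
z: successors {w}; □(◇p ∨ ¬p) there: w:T. ✓
— 4 worlds.
For ◇◇(◇¬p → ¬q ∧ p):
s: successors {s}; ◇(◇¬p → ¬q ∧ p) there: s:F. ✗
t: successors {x}; ◇(◇¬p → ¬q ∧ p) there: x:T. ✓
w: successors {s}; ◇(◇¬p → ¬q ∧ p) there: s:F. ✗
x: successors {w, x, y}; ◇(◇¬p → ¬q ∧ p) there: w:F, x:T, y:F. ✓
y: no successors, so ◇◇(◇¬p → ¬q ∧ p) fails. ✗
z: successors {w}; ◇(◇¬p → ¬q ∧ p) there: w:F. ✗
— 2 worlds.

4 and 2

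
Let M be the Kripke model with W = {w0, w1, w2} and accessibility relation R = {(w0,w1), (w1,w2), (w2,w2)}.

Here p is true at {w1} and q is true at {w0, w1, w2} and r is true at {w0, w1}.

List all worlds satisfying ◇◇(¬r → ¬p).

{w0, w1, w2}

w0: successors {w1}; ◇(¬r → ¬p) there: w1:T. ✓
w1: successors {w2}; ◇(¬r → ¬p) there: w2:T. ✓
w2: successors {w2}; ◇(¬r → ¬p) there: w2:T. ✓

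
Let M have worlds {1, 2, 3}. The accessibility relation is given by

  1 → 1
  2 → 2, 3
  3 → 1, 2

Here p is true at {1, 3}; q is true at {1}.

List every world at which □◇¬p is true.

1: successors {1}; ◇¬p there: 1:F. ✗
2: successors {2, 3}; ◇¬p there: 2:T, 3:T. ✓
3: successors {1, 2}; ◇¬p there: 1:F, 2:T. ✗

{2}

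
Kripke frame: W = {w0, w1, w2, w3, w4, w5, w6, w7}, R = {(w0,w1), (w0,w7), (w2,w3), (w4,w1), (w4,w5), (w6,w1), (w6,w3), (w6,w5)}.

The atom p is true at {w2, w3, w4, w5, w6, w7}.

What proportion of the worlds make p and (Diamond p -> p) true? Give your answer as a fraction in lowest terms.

3/4

w0: p is F, Diamond p -> p is F. ✗
w1: p is F, Diamond p -> p is T. ✗
w2: p is T, Diamond p -> p is T. ✓
w3: p is T, Diamond p -> p is T. ✓
w4: p is T, Diamond p -> p is T. ✓
w5: p is T, Diamond p -> p is T. ✓
w6: p is T, Diamond p -> p is T. ✓
w7: p is T, Diamond p -> p is T. ✓
That's 6 of 8 worlds, so 6/8 = 3/4.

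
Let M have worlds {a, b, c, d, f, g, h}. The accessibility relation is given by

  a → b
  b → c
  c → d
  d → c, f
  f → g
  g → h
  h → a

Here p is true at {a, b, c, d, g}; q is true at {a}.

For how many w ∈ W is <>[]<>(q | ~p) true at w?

a: successors {b}; []<>(q | ~p) there: b:F. ✗
b: successors {c}; []<>(q | ~p) there: c:T. ✓
c: successors {d}; []<>(q | ~p) there: d:F. ✗
d: successors {c, f}; []<>(q | ~p) there: c:T, f:T. ✓
f: successors {g}; []<>(q | ~p) there: g:T. ✓
g: successors {h}; []<>(q | ~p) there: h:F. ✗
h: successors {a}; []<>(q | ~p) there: a:F. ✗
Satisfying worlds: {b, d, f}.

3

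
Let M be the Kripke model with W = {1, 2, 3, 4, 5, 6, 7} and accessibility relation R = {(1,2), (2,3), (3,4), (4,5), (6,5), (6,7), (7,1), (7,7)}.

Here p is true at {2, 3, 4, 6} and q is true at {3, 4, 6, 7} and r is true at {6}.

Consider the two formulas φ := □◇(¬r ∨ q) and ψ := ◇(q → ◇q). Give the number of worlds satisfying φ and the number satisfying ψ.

For □◇(¬r ∨ q):
1: successors {2}; ◇(¬r ∨ q) there: 2:T. ✓
2: successors {3}; ◇(¬r ∨ q) there: 3:T. ✓
3: successors {4}; ◇(¬r ∨ q) there: 4:T. ✓
4: successors {5}; ◇(¬r ∨ q) there: 5:F. ✗
5: no successors, so □◇(¬r ∨ q) holds vacuously. ✓
6: successors {5, 7}; ◇(¬r ∨ q) there: 5:F, 7:T. ✗
7: successors {1, 7}; ◇(¬r ∨ q) there: 1:T, 7:T. ✓
— 5 worlds.
For ◇(q → ◇q):
1: successors {2}; q → ◇q there: 2:T. ✓
2: successors {3}; q → ◇q there: 3:T. ✓
3: successors {4}; q → ◇q there: 4:F. ✗
4: successors {5}; q → ◇q there: 5:T. ✓
5: no successors, so ◇(q → ◇q) fails. ✗
6: successors {5, 7}; q → ◇q there: 5:T, 7:T. ✓
7: successors {1, 7}; q → ◇q there: 1:T, 7:T. ✓
— 5 worlds.

5 and 5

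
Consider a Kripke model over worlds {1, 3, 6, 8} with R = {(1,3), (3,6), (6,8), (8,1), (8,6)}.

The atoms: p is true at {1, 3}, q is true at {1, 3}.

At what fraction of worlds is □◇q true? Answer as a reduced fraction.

1/4

1: successors {3}; ◇q there: 3:F. ✗
3: successors {6}; ◇q there: 6:F. ✗
6: successors {8}; ◇q there: 8:T. ✓
8: successors {1, 6}; ◇q there: 1:T, 6:F. ✗
That's 1 of 4 worlds, so 1/4.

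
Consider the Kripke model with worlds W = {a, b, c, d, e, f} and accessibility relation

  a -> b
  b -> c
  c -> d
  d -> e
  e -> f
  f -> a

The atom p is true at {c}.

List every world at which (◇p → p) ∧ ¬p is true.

a: ◇p → p is T, ¬p is T. ✓
b: ◇p → p is F, ¬p is T. ✗
c: ◇p → p is T, ¬p is F. ✗
d: ◇p → p is T, ¬p is T. ✓
e: ◇p → p is T, ¬p is T. ✓
f: ◇p → p is T, ¬p is T. ✓

{a, d, e, f}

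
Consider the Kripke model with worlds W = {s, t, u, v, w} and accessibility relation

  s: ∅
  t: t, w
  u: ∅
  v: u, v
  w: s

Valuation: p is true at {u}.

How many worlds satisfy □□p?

s: no successors, so □□p holds vacuously. ✓
t: successors {t, w}; □p there: t:F, w:F. ✗
u: no successors, so □□p holds vacuously. ✓
v: successors {u, v}; □p there: u:T, v:F. ✗
w: successors {s}; □p there: s:T. ✓
Satisfying worlds: {s, u, w}.

3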